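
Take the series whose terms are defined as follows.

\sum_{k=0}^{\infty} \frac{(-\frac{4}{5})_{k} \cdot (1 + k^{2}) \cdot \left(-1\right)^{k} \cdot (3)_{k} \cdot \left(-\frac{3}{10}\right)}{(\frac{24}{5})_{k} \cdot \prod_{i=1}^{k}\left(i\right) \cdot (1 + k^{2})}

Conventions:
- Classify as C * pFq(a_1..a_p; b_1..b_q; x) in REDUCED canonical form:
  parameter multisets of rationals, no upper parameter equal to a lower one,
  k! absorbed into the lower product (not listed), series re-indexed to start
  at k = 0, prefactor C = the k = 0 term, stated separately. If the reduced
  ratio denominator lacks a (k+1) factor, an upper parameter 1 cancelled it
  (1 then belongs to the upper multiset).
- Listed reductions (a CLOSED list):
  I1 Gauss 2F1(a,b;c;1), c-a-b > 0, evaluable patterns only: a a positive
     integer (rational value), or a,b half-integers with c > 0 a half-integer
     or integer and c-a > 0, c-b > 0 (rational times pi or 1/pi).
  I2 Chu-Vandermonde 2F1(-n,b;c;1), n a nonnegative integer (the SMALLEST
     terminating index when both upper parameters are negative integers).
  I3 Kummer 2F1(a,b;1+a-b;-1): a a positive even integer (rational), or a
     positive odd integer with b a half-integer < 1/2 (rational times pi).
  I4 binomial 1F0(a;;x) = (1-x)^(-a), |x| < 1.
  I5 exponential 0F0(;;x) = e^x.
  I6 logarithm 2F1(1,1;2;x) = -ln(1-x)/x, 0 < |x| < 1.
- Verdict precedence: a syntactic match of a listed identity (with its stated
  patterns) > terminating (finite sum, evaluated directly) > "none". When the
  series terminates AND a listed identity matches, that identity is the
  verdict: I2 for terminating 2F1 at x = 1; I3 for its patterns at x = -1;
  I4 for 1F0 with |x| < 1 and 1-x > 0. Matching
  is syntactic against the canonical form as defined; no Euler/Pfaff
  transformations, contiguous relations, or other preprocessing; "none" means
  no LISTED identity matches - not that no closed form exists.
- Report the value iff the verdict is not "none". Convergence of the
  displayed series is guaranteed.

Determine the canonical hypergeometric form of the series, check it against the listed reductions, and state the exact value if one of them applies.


Classification (C = -\frac{3}{10}): 2F1 with upper {-\frac{4}{5}, 3}, lower {\frac{24}{5}}, argument x = -1. Verdict: none - this 2F1 at x = -1 matches no listed pattern, and upper {-\frac{4}{5}, 3} holds no stopper.

Key step: t_0 being -\frac{3}{10}, the product of the first k integers (C = -3/10) is k!.
Step ratio: r(k) = -1 * (k-\frac{4}{5}) (k+3) / [(k+\frac{24}{5}) (k+1)] - rational in k, leading ratio -1; with t_0 = -\frac{3}{10}, classification follows.


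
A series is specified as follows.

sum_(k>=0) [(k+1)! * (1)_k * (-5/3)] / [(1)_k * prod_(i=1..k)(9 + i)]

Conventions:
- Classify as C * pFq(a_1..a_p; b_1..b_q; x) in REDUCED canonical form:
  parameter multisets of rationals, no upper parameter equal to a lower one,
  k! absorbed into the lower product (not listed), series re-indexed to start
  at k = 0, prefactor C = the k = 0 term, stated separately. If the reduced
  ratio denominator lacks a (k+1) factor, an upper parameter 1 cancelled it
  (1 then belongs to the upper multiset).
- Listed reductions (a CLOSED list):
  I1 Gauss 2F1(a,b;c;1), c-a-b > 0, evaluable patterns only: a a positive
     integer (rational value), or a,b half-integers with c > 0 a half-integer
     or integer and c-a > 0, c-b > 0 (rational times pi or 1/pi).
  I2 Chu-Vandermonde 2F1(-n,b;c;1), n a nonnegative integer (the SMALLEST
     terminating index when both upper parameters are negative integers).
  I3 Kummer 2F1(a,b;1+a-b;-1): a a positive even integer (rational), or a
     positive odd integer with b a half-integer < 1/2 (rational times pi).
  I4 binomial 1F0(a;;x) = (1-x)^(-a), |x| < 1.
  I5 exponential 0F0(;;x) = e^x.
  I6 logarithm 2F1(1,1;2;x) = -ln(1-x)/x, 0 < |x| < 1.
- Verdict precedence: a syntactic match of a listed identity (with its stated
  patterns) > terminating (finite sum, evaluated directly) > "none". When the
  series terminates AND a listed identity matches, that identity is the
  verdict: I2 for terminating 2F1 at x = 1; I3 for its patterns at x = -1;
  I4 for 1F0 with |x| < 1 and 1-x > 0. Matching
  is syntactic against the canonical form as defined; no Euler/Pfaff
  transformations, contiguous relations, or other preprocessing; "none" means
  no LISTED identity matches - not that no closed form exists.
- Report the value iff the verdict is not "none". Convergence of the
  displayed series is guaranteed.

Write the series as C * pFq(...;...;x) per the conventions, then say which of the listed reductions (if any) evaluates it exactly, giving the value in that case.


The tell: t_0 = -5/3 here, and (1)_k (prefactor -5/3) is k! itself.
Consecutive-term ratio: r(k) = 1 * (k+1) (k+2) / [(k+10) (k+1)] - rational in k. x = 1; t_0 = -5/3; negate the roots.

x = 1 here; the reduced form reads 2F1, upper {1, 2}, lower {10}, C = -5/3. Verdict: Gauss (I1, integer-parameter pattern) fires (x = 1: the Gamma ratio telescopes since c-a-b = 7 > 0 and a = 1 in Z>0). Hence: -15/7.


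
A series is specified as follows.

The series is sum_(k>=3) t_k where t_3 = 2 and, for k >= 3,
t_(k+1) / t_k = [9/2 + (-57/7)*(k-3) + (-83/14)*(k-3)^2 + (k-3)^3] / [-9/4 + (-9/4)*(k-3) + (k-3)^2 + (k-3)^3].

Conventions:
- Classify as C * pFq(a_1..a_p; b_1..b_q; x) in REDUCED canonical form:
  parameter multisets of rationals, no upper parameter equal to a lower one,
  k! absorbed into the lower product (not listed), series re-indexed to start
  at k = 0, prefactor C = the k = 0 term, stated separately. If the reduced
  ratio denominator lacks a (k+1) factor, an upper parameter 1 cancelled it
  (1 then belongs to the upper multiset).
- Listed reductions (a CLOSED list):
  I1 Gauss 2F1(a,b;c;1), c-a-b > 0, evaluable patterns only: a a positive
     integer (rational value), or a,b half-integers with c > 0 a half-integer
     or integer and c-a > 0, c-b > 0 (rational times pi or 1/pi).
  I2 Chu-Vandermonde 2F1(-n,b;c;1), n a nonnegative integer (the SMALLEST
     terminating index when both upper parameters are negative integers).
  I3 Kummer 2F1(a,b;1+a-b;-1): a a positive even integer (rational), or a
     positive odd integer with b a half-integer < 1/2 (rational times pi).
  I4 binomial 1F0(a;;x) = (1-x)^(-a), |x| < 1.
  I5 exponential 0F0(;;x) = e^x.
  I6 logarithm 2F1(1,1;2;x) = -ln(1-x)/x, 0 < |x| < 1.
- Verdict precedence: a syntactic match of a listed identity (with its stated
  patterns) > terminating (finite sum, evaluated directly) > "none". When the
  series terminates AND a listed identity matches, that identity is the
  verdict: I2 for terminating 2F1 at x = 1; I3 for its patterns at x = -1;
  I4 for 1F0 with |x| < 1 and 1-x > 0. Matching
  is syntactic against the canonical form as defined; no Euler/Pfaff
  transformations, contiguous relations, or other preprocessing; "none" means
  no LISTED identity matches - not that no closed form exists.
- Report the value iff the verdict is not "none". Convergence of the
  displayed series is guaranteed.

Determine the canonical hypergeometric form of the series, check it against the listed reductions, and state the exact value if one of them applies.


Reduced: x = 1, 2F1, upper = {-7, -3/7}, lower = {-3/2}, C = 2. Verdict: Chu-Vandermonde (I2) fires (terminating 2F1 at x = 1 with n = 7, b = -3/7, c = -3/2). Its exact value is 4045470/5764801.

The tell: from the first term 2: the expanded ratio factors over Q; C = 2, roots give parameters.
Adjacent-term ratio: r(k) = 1 * (k-7) (k-3/7) / [(k-3/2) (k+1)] - rational in k, leading ratio 1; with t_0 = 2, classification follows.


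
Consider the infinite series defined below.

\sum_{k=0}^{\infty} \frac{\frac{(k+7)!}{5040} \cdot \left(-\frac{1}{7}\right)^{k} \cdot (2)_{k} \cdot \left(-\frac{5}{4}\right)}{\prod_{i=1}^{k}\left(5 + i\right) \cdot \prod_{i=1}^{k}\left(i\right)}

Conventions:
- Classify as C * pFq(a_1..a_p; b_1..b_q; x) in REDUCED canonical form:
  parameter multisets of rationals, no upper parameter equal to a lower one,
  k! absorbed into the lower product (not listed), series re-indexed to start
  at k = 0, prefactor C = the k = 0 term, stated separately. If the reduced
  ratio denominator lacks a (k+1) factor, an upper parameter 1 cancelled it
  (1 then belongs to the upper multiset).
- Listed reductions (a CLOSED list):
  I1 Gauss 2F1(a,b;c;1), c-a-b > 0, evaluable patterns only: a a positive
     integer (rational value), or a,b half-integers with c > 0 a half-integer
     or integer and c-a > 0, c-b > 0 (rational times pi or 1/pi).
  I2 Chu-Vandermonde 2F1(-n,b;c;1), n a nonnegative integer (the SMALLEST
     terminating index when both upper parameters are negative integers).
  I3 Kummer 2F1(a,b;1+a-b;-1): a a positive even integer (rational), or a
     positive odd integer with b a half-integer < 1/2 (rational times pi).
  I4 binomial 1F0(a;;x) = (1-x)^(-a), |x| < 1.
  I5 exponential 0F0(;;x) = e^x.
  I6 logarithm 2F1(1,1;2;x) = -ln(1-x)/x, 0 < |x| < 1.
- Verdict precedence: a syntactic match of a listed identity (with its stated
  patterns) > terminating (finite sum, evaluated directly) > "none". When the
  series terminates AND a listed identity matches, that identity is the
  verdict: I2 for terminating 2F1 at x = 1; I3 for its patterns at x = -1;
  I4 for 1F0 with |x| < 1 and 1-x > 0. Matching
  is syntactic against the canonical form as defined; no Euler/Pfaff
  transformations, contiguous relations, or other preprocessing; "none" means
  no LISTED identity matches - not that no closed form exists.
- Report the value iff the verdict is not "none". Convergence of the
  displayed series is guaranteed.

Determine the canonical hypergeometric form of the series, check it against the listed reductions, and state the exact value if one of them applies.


Prefactor -\frac{5}{4}, argument -\frac{1}{7}: 2F1 with upper {2, 8} over lower {6}. Verdict: none here - no I1-I6 shape fits x = -\frac{1}{7} with lower {6}.

Structural cue: t_0 being -\frac{5}{4}, the product of the first k integers (C = -5/4, x = -1/7) is k!.
Step ratio: r(k) = -\frac{1}{7} * (k+2) (k+8) / [(k+6) (k+1)] - rational in k, leading ratio -\frac{1}{7}; with t_0 = -\frac{5}{4}, classification follows.


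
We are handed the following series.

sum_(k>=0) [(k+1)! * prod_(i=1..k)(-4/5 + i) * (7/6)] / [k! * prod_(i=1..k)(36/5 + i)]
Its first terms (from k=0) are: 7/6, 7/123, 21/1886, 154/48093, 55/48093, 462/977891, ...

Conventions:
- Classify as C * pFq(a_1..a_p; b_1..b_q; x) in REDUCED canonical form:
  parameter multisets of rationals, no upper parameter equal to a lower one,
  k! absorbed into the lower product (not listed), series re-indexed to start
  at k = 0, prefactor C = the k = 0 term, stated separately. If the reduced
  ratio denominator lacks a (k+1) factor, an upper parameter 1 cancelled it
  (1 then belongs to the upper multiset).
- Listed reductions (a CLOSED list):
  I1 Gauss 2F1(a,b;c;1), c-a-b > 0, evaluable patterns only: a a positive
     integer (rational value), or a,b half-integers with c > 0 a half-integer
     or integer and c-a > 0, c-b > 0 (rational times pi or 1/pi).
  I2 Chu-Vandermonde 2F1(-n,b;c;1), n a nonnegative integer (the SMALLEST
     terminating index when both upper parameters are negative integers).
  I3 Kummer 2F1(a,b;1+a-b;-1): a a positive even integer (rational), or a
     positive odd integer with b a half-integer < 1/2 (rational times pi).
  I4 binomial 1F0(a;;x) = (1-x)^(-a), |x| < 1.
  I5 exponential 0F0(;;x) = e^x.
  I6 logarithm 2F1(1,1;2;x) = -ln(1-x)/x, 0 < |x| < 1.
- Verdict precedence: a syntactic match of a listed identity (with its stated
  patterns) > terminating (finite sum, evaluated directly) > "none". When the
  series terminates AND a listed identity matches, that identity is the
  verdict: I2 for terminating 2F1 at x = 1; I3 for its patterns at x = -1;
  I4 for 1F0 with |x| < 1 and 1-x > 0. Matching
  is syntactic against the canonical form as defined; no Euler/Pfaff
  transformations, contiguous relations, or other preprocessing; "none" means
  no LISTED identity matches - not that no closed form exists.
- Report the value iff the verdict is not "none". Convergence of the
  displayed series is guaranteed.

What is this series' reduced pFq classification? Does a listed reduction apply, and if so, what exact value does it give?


Reduced: x = 1, 2F1, upper = {1/5, 2}, lower = {41/5}, C = 7/6. Verdict (x = 1): Gauss (I1, integer-parameter pattern) applies (x = 1: the Gamma ratio telescopes since c-a-b = 6 > 0 and a = 2 in Z>0). Exact value: 31/25.

Key observation: x = 1 and the running product (C = 7/6) telescopes to a rising factorial.
Term ratio: r(k) = 1 * (k+1/5) (k+2) / [(k+41/5) (k+1)] - rational; roots negated = parameters, x = 1, C = 7/6.


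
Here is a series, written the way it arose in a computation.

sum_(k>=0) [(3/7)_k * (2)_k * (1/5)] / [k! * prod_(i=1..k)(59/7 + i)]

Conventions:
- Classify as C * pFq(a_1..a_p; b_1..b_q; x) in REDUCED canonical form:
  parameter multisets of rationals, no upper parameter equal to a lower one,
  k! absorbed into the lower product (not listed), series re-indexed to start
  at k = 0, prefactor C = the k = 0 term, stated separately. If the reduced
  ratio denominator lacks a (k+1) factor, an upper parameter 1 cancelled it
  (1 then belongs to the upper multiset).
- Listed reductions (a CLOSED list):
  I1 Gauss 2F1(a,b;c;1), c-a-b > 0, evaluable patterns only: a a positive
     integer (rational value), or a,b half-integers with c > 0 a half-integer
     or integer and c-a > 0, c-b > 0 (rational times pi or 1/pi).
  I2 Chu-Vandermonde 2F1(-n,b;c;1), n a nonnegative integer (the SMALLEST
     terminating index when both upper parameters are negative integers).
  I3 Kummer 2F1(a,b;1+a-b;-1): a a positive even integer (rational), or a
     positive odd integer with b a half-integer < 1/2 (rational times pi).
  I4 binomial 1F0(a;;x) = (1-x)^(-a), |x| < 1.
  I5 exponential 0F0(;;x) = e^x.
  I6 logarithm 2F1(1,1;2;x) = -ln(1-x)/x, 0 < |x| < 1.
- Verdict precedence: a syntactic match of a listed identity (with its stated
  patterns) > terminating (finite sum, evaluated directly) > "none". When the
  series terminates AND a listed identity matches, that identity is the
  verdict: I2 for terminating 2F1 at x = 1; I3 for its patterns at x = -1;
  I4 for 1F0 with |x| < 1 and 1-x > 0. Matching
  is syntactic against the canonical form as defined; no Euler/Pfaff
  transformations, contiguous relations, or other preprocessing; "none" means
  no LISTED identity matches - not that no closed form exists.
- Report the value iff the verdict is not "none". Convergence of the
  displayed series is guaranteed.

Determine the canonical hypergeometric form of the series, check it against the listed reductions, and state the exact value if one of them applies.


With C = 1/5: the canonical form is 2F1(3/7, 2; 66/7; 1). Verdict at x = 1: the Gauss summation I1 matches (x = 1: the Gamma ratio telescopes since c-a-b = 7 > 0 and a = 2 in Z>0). Sum: 767/3430.

First insight: t_0 = 1/5 here, and the lower running product (C = 1/5, x = 1) is a rising factorial.
Ratio: r(k) = 1 * (k+3/7) (k+2) / [(k+66/7) (k+1)] - rational in k. x = 1; t_0 = 1/5; negate the roots.


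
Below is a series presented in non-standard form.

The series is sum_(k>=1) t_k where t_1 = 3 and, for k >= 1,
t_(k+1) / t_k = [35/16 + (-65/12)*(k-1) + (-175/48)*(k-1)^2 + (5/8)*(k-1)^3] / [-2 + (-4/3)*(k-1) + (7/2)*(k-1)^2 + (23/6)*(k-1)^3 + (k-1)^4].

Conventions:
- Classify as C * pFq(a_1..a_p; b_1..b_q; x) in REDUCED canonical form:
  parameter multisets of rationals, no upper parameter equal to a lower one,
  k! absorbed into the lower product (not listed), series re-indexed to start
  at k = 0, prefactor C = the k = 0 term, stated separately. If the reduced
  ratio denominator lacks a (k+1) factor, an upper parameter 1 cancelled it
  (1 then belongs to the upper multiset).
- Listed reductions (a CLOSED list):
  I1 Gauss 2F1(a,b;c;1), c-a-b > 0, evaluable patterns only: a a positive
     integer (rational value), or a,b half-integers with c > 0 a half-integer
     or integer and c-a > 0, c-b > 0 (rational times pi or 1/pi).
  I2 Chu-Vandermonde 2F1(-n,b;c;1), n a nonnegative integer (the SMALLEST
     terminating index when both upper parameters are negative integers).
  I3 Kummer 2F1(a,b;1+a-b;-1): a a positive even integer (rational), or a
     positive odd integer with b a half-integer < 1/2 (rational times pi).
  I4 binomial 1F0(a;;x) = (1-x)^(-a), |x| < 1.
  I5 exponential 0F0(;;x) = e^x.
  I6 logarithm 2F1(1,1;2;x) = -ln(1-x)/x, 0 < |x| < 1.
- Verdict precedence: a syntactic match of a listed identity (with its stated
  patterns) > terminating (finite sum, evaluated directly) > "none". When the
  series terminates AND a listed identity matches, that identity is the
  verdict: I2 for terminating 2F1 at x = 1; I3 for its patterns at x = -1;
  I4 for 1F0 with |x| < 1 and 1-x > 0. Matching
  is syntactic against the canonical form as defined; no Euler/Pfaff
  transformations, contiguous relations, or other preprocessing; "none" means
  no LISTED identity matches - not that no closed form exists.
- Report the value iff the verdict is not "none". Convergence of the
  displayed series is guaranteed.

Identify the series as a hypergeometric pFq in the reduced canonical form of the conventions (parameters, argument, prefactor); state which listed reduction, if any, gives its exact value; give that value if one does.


Prefactor 3, argument 5/8: 2F2 with upper {-7, -1/3} over lower {-2/3, 2}. Verdict: terminating at k = 7: the factor (-7)_k kills every later term; summing the 8 survivors is exact. Its exact value is 520446334159/195421011968.

Structural cue: from the first term 3: the expanded ratio factors over Q; C = 3, x = 5/8, roots give parameters.
Ratio: r(k) = (5/8) * (k-7) (k-1/3) / [(k-2/3) (k+2) (k+1)] ; factor over Q: parameters, x = (5/8), and C = 3.


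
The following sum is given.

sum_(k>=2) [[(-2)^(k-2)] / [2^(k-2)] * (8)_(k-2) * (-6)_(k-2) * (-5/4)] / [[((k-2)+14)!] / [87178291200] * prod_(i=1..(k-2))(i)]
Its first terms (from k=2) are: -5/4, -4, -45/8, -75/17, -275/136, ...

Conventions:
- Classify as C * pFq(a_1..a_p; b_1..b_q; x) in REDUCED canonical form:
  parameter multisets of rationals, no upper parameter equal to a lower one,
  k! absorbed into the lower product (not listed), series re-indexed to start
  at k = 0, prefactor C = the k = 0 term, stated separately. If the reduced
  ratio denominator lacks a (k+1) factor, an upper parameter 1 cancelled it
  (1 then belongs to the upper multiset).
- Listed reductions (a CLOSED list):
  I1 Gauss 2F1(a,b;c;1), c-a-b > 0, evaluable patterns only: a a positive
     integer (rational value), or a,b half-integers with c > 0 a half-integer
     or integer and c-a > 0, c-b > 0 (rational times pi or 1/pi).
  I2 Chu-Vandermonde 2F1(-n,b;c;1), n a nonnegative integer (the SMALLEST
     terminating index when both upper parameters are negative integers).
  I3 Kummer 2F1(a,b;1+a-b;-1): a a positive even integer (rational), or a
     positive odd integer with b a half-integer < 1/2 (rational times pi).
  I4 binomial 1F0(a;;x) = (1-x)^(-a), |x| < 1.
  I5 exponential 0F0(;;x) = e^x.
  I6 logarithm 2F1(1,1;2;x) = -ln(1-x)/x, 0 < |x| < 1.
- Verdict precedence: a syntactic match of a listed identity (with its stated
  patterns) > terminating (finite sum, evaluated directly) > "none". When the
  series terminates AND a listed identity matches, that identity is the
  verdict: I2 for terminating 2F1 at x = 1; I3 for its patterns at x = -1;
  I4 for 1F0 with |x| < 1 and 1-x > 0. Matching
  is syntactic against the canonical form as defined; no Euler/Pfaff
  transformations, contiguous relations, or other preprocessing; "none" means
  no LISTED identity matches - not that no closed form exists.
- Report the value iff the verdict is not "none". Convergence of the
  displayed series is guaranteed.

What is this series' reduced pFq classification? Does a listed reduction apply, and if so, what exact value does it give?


First insight: from the first term -5/4: the two k-th powers (prefactor -5/4) combine into one argument.
Consecutive-term ratio: r(k) = (-1) * (k-6) (k+8) / [(k+15) (k+1)] - rational in k. x = (-1); t_0 = -5/4; negate the roots.

With C = -5/4: the canonical form is 2F1(-6, 8; 15; -1). Verdict: Kummer (I3) applies (x = -1; c = 15 equals 1+a-b for upper {-6, 8}: listed pattern). Sum: -143/8.


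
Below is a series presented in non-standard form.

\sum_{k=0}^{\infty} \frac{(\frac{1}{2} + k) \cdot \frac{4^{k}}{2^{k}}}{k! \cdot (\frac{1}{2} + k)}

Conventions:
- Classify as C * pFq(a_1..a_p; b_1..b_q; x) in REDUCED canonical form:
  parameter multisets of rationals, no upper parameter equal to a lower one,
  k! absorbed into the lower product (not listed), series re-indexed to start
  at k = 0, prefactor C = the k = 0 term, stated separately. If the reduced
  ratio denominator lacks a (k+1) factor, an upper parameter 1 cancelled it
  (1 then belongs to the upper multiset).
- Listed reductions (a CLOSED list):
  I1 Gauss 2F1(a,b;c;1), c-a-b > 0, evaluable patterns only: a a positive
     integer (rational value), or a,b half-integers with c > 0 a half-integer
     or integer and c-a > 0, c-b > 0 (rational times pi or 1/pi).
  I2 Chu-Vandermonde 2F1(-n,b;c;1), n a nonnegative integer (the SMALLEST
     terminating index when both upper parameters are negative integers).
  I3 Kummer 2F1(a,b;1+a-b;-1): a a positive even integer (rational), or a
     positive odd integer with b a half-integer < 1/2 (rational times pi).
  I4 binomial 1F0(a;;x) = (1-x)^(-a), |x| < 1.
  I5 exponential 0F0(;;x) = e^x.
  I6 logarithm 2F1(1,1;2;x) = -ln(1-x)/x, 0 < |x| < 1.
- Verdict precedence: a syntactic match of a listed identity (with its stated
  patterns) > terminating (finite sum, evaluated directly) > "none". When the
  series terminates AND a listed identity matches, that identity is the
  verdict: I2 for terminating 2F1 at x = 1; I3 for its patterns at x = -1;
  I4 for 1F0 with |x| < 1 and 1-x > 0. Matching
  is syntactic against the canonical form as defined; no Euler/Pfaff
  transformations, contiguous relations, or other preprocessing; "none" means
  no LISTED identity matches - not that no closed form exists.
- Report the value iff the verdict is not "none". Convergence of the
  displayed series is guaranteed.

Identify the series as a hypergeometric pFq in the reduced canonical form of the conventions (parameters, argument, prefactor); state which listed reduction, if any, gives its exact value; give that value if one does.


Canonical form: C = 1 times 0F0 with upper {-}, lower {-}, x = 2. Verdict at x = 2: the exponential series (I5) matches (the 0F0 exponential series at x = 2). Exact value: e^{2}.

Key step: x = 2 and striking the common factor k + 1/2 reduces the term (C = 1).
Adjacent-term ratio: r(k) = 2 * 1 / [(k+1)] ; factor over Q: parameters, x = 2, and C = 1.


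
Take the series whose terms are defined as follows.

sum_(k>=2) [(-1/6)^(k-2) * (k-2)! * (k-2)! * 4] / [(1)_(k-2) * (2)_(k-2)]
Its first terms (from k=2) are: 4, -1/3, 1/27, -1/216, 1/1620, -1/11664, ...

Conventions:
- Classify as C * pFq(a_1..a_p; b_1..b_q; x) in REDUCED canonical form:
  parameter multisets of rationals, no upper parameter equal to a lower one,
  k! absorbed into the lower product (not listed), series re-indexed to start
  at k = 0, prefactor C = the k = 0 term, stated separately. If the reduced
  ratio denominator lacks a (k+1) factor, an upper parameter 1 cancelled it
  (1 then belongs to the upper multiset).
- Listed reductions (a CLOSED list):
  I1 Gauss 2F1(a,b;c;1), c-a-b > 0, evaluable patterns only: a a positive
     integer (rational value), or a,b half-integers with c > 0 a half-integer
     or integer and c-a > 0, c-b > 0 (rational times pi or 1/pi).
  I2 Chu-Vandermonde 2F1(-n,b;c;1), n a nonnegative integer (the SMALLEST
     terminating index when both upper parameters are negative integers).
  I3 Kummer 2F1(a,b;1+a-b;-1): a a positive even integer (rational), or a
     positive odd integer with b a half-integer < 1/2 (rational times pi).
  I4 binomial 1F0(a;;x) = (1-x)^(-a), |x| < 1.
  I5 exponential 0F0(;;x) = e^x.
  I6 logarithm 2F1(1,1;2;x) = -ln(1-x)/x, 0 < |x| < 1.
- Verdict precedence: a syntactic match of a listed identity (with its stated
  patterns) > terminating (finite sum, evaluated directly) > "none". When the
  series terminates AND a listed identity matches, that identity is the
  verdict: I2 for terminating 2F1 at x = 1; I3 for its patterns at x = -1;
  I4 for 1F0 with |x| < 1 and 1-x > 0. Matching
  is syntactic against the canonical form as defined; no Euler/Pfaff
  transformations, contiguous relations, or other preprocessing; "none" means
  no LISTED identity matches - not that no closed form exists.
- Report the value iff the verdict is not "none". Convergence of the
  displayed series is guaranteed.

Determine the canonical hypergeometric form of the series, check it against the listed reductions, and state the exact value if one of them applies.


Classification (C = 4): 2F1 with upper {1, 1}, lower {2}, argument x = -1/6. Verdict: the I6 logarithm reduction matches (the logarithm: parameters (1,1;2), x = -1/6). Sum: 24 * ln(7/6).

The tell: with t_0 = 4, the factorial ratio (prefactor 4) (k+a-1)!/(a-1)! is a rising factorial (a)_k.
Consecutive-term ratio: r(k) = (-1/6) * (k+1) (k+1) / [(k+2) (k+1)] - rational; roots negated = parameters, x = (-1/6), C = 4.


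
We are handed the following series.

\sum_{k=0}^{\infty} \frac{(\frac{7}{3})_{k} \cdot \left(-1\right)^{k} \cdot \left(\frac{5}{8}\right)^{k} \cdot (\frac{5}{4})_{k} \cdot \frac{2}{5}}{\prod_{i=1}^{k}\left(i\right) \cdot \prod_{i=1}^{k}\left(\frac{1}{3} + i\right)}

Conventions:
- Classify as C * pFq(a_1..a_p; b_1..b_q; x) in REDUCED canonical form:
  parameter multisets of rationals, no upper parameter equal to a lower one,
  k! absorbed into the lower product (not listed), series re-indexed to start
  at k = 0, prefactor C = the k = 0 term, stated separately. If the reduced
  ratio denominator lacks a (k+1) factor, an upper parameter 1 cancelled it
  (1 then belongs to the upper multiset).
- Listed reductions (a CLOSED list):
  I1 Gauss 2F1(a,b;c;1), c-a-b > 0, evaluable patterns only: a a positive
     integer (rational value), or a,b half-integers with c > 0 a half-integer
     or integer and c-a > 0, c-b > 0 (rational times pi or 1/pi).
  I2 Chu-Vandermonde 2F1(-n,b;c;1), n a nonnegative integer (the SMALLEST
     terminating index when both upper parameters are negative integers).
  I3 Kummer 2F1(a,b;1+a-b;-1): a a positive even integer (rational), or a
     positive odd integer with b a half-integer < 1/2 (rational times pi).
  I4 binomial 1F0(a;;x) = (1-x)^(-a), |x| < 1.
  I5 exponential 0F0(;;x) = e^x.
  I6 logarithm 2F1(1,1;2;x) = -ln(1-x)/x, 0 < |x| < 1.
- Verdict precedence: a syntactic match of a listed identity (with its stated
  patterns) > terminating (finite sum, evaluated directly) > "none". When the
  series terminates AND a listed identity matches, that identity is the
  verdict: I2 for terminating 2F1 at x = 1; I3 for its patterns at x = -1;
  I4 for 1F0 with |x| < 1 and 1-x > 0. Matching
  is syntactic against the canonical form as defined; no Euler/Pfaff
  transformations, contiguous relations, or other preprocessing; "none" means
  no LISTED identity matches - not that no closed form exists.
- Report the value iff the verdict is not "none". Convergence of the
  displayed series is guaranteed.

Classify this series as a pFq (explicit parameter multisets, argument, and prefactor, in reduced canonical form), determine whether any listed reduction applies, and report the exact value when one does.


This is \frac{2}{5} * 2F1(\frac{5}{4}, \frac{7}{3}; \frac{4}{3}; -\frac{5}{8}) in reduced canonical form. Verdict: none. Every listed pattern misses the 2F1 form at -\frac{5}{8}, upper {\frac{5}{4}, \frac{7}{3}}.

The tell: t_0 = \frac{2}{5} here, and the product of the first k integers (C = 2/5, x = -5/8) is k!.
Term ratio: r(k) = -\frac{5}{8} * (k+\frac{5}{4}) (k+\frac{7}{3}) / [(k+\frac{4}{3}) (k+1)] ; factor over Q: parameters, x = -\frac{5}{8}, and C = \frac{2}{5}.


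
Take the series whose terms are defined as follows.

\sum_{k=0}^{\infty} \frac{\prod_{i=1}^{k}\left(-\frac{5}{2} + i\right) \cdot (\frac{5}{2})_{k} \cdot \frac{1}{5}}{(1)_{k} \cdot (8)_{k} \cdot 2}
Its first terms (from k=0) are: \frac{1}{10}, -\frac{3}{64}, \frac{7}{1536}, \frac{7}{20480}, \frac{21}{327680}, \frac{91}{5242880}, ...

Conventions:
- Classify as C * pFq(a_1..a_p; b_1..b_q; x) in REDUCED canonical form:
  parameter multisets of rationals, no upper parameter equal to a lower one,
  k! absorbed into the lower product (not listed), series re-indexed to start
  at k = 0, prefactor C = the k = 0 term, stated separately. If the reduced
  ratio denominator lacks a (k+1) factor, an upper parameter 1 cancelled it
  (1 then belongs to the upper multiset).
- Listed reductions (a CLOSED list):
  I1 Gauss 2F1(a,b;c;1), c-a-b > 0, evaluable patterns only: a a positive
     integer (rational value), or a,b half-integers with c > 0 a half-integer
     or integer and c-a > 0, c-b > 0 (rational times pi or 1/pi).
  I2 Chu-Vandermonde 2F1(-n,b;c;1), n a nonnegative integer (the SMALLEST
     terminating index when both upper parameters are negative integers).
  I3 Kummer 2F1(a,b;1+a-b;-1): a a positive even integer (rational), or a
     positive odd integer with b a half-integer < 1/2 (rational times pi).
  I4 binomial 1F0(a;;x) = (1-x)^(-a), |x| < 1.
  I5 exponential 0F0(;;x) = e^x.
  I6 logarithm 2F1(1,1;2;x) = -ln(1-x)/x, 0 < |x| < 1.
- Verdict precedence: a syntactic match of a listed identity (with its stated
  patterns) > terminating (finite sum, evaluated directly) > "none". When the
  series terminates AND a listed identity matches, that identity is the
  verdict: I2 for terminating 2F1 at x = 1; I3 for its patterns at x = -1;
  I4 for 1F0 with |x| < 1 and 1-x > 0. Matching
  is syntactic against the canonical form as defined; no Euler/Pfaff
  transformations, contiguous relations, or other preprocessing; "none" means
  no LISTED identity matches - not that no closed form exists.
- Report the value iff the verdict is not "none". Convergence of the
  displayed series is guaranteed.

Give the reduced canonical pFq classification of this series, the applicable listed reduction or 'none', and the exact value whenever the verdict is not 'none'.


Key observation: x = 1 and (1)_k (C = 1/10, x = 1) is k! itself.
Consecutive-term ratio: r(k) = 1 * (k-\frac{3}{2}) (k+\frac{5}{2}) / [(k+8) (k+1)] - rational in k, leading ratio 1; with t_0 = \frac{1}{10}, classification follows.

This is \frac{1}{10} * 2F1(-\frac{3}{2}, \frac{5}{2}; 8; 1) in reduced canonical form. Verdict: Gauss's theorem I1 (half-integer case) matches (x = 1; upper {-\frac{3}{2}, \frac{5}{2}} half-integers, c = 8 in the evaluable pattern). Hence: \frac{2097152}{11486475} / \pi.


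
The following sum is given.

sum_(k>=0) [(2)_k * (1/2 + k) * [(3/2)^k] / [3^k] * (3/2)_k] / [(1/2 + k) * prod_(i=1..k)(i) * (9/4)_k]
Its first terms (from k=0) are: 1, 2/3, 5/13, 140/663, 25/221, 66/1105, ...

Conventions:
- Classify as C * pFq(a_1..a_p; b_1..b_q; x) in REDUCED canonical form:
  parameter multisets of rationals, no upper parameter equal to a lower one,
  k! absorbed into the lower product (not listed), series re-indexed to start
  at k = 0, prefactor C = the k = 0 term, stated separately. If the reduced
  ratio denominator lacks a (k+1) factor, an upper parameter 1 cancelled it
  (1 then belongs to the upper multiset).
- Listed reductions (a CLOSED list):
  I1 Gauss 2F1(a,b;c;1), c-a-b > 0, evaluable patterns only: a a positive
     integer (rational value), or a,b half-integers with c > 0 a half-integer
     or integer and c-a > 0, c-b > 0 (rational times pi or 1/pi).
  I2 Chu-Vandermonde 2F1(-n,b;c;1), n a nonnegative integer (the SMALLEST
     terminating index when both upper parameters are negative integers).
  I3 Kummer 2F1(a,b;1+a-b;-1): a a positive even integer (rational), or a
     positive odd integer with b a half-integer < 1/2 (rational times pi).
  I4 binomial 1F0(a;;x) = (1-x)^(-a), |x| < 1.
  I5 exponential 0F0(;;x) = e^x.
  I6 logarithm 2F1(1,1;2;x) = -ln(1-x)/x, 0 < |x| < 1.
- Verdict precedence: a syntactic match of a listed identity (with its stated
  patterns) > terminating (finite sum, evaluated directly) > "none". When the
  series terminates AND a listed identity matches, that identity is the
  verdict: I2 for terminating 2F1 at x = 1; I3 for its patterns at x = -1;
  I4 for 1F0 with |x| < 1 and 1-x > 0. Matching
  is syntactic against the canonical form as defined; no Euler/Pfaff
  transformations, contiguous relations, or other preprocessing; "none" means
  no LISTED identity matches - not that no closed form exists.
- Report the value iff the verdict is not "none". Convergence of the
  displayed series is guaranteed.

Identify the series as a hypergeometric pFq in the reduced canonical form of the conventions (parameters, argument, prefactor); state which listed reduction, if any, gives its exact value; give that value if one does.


Canonical form: C = 1 times 2F1 with upper {3/2, 2}, lower {9/4}, x = 1/2. Verdict: none. Every listed pattern misses the 2F1 form at 1/2, upper {3/2, 2}.

Key step: x = (1/2) and the two k-th powers (C = 1, x = 1/2) combine into one argument.
Consecutive-term ratio: r(k) = (1/2) * (k+3/2) (k+2) / [(k+9/4) (k+1)] - rational; roots negated = parameters, x = (1/2), C = 1.


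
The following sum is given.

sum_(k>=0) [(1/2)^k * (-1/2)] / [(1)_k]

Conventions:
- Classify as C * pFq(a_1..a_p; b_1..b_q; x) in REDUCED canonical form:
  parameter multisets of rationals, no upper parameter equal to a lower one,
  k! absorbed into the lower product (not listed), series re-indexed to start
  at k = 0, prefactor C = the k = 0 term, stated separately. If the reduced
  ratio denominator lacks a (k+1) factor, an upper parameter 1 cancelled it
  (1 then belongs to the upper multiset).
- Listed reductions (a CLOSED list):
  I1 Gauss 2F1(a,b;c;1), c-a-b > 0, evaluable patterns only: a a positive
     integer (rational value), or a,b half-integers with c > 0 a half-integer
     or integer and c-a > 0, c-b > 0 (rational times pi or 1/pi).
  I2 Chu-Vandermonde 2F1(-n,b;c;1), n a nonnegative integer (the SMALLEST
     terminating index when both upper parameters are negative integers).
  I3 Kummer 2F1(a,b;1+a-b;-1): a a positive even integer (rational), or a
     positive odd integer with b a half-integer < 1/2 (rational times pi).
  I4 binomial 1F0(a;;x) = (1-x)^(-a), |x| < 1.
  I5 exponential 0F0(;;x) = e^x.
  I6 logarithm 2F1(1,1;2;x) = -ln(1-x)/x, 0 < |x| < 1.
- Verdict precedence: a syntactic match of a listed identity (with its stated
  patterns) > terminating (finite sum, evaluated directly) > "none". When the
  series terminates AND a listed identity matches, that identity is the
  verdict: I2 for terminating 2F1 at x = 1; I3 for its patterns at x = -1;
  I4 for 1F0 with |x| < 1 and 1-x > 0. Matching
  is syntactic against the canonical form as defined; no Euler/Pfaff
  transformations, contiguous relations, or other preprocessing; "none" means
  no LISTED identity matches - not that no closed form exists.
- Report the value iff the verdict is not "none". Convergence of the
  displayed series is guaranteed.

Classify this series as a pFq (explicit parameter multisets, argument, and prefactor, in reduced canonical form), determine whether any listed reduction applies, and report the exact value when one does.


Classification (C = -1/2): 0F0 with upper {-}, lower {-}, argument x = 1/2. Verdict: exponential (I5) fires (the 0F0 exponential series at x = 1/2). Exact value: (-1/2) * e^(1/2).

Key observation: t_0 = -1/2 here, and (1)_k (prefactor -1/2) is k! itself.
Ratio: r(k) = (1/2) * 1 / [(k+1)] - rational; roots negated = parameters, x = (1/2), C = -1/2.


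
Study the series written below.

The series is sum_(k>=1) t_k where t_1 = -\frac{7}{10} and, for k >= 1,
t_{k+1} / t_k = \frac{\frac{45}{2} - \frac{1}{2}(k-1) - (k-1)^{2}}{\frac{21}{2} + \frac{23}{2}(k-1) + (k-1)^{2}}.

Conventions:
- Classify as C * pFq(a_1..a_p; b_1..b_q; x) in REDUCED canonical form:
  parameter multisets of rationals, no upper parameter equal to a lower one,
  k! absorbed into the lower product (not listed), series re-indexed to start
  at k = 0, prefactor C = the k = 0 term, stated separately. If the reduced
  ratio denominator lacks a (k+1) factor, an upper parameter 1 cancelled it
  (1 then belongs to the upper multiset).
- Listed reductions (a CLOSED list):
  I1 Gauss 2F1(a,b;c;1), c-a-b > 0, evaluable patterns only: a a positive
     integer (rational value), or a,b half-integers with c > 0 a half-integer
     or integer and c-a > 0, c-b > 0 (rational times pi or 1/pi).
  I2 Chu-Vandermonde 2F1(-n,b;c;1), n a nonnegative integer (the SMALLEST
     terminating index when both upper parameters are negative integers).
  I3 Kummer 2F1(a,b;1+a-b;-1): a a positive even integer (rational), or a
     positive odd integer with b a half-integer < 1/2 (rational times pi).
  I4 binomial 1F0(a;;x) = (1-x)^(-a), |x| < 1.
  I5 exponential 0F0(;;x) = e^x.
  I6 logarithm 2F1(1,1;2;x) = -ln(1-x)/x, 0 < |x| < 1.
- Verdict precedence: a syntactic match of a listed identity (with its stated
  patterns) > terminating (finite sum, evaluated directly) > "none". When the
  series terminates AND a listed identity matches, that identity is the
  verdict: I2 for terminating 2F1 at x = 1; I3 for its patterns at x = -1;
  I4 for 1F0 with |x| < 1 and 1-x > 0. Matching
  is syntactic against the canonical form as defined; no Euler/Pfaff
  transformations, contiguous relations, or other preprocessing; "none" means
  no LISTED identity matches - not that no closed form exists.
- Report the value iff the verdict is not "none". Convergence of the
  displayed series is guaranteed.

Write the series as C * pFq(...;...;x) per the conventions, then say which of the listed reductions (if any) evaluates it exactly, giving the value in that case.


With C = -\frac{7}{10}: the canonical form is 2F1(-\frac{9}{2}, 5; \frac{21}{2}; -1). Verdict: Kummer (I3) fires (x = -1; c = \frac{21}{2} equals 1+a-b for upper {-\frac{9}{2}, 5}: listed pattern). Its exact value is \left(-\frac{2909907}{2097152}\right) \cdot \pi.

Structural cue: with t_0 = -\frac{7}{10}, factor the ratio over Q (C = -7/10): negated roots = parameters.
Adjacent-term ratio: r(k) = -1 * (k-\frac{9}{2}) (k+5) / [(k+\frac{21}{2}) (k+1)] ; factor over Q: parameters, x = -1, and C = -\frac{7}{10}.


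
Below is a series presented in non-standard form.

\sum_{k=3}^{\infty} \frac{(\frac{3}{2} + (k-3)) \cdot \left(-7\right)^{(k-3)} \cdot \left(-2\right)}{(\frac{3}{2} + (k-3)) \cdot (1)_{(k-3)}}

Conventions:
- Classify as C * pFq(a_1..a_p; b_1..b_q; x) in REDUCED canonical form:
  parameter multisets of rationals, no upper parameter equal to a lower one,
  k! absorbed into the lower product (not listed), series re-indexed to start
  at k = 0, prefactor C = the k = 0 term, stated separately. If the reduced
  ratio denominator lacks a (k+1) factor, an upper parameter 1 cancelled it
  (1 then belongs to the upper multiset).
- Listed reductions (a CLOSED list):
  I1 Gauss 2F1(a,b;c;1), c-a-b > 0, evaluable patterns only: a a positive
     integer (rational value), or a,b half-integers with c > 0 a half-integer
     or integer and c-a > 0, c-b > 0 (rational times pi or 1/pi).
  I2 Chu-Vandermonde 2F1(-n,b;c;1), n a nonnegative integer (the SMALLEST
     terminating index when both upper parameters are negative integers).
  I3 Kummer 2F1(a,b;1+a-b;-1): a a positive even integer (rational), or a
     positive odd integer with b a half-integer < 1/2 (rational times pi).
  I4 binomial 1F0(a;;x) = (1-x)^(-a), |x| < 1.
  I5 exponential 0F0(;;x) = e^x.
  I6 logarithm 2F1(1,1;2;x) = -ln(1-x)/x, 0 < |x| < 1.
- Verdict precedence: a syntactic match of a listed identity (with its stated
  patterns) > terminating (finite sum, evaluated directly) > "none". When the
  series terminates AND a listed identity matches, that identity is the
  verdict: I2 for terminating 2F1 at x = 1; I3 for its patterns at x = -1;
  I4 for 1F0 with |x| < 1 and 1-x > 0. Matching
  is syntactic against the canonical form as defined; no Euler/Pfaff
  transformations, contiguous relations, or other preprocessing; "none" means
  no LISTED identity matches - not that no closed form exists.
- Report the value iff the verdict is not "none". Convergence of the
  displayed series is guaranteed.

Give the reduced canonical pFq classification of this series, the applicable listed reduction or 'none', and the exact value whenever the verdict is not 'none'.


Key step: with t_0 = -2, (1)_k (C = -2) is k! itself.
Adjacent-term ratio: r(k) = -7 * 1 / [(k+1)] ; factor over Q: parameters, x = -7, and C = -2.

This is -2 * 0F0(-; -; -7) in reduced canonical form. Verdict: the I5 exponential reduction fires (the 0F0 exponential series at x = -7). Hence: \left(-2\right) \cdot e^{-7}.
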